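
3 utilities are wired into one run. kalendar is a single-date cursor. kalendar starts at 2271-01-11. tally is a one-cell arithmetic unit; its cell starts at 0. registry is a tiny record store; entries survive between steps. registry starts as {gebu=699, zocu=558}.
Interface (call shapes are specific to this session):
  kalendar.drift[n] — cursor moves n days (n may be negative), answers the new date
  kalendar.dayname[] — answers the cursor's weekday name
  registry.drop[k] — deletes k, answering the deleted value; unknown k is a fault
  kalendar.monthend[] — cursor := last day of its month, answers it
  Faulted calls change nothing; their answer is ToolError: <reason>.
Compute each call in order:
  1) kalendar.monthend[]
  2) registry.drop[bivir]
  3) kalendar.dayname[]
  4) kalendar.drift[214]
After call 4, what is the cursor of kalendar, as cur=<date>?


Answer: cur=2271-09-02

Derivation:
% kalendar.monthend() : 2271-01-31
% registry.drop(k=bivir) : ToolError: no such key bivir
% kalendar.dayname() : Tuesday
% kalendar.drift(n=214) : 2271-09-02


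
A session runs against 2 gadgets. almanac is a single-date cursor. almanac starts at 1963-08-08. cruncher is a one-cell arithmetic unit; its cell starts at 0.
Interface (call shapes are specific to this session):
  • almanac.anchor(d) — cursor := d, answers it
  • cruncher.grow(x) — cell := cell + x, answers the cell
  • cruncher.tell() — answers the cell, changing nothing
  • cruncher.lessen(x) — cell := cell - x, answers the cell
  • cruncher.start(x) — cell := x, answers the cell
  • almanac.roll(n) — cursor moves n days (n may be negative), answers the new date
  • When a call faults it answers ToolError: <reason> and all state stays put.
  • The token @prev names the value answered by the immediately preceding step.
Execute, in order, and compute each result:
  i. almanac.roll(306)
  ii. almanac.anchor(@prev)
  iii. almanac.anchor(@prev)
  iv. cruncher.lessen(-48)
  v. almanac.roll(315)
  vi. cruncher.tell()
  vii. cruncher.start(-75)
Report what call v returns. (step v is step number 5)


Answer: 1965-04-20

Derivation:
→ almanac.roll(n: 306)
← 1964-06-09
→ almanac.anchor(d: @prev)
← 1964-06-09
→ almanac.anchor(d: @prev)
← 1964-06-09
→ cruncher.lessen(x: -48)
← 48
→ almanac.roll(n: 315)
← 1965-04-20
→ cruncher.tell()
← 48
→ cruncher.start(x: -75)
← -75


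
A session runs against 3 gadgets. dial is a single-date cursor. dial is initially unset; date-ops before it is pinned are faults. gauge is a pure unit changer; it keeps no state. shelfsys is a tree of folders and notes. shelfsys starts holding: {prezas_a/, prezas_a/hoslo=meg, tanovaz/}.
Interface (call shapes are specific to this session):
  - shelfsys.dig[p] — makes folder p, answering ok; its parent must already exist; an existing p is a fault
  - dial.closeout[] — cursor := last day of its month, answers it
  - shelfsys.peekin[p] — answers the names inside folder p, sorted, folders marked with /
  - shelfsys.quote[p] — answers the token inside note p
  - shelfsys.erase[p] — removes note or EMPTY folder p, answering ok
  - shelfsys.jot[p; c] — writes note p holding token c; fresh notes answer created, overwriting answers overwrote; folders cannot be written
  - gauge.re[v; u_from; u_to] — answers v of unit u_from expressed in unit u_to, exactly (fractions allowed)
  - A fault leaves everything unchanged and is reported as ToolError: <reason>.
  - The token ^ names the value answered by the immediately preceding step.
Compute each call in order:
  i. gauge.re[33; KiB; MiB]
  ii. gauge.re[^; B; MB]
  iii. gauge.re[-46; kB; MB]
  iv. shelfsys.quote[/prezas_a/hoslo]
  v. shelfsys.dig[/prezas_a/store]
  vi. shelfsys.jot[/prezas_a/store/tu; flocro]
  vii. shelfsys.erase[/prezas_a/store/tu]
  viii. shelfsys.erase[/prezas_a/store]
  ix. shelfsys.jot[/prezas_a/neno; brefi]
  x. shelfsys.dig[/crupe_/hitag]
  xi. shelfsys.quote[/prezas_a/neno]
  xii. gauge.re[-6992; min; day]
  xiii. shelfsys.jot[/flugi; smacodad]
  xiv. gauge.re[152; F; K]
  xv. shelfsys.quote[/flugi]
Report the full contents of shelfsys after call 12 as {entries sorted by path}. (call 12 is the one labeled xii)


Answer: {prezas_a/, prezas_a/hoslo=meg, prezas_a/neno=brefi, tanovaz/}

Derivation:
-> re(33, KiB, MiB)
<- 33/1024
-> re(^, B, MB)
<- 33/1024000000
-> re(-46, kB, MB)
<- -23/500
-> quote(/prezas_a/hoslo)
<- meg
-> dig(/prezas_a/store)
<- ok
-> jot(/prezas_a/store/tu, flocro)
<- created
-> erase(/prezas_a/store/tu)
<- ok
-> erase(/prezas_a/store)
<- ok
-> jot(/prezas_a/neno, brefi)
<- created
-> dig(/crupe_/hitag)
<- ToolError: no parent
-> quote(/prezas_a/neno)
<- brefi
-> re(-6992, min, day)
<- -437/90
-> jot(/flugi, smacodad)
<- created
-> re(152, F, K)
<- 20389/60
-> quote(/flugi)
<- smacodad


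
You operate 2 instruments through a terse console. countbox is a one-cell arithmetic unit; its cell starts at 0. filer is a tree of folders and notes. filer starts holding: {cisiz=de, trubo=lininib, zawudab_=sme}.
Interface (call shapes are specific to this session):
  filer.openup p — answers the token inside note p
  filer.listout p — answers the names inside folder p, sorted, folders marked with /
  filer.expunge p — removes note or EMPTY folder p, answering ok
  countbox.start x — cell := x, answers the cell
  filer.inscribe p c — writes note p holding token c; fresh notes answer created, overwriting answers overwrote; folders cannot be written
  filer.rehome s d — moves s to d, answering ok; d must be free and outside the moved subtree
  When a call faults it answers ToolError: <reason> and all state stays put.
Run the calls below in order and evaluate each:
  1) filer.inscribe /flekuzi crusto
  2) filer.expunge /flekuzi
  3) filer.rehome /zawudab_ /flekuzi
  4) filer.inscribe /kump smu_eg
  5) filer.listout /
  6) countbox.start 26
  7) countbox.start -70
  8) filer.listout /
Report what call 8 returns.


Answer: [cisiz, flekuzi, kump, trubo]

Derivation:
! filer.inscribe(/flekuzi, crusto) => created
! filer.expunge(/flekuzi) => ok
! filer.rehome(/zawudab_, /flekuzi) => ok
! filer.inscribe(/kump, smu_eg) => created
! filer.listout(/) => [cisiz, flekuzi, kump, trubo]
! countbox.start(26) => 26
! countbox.start(-70) => -70
! filer.listout(/) => [cisiz, flekuzi, kump, trubo]


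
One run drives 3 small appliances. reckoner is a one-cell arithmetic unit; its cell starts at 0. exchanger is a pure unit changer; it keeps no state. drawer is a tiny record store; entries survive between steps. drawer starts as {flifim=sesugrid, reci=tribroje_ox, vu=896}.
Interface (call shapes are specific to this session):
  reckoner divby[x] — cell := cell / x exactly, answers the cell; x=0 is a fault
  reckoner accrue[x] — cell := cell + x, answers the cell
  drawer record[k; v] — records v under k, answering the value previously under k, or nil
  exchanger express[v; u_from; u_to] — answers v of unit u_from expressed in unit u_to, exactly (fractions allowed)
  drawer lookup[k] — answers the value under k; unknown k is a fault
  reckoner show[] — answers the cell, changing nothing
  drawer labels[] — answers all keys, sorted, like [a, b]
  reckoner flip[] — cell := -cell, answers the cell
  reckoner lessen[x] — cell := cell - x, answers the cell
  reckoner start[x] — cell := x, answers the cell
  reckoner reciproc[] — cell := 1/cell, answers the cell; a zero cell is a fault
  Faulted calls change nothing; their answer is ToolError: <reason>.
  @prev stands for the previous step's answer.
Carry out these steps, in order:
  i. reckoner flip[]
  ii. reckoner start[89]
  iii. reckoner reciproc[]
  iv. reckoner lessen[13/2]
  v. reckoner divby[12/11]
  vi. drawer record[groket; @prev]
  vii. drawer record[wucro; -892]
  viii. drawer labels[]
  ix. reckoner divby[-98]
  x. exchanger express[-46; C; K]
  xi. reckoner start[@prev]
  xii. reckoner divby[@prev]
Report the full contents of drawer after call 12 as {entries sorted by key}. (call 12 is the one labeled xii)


>> reckoner flip()
<< 0
>> reckoner start(x: 89)
<< 89
>> reckoner reciproc()
<< 1/89
>> reckoner lessen(x: 13/2)
<< -1155/178
>> reckoner divby(x: 12/11)
<< -4235/712
>> drawer record(k: groket, v: @prev)
<< nil
>> drawer record(k: wucro, v: -892)
<< nil
>> drawer labels()
<< [flifim, groket, reci, vu, wucro]
>> reckoner divby(x: -98)
<< 605/9968
>> exchanger express(v: -46, u_from: C, u_to: K)
<< 4543/20
>> reckoner start(x: @prev)
<< 4543/20
>> reckoner divby(x: @prev)
<< 1

Answer: {flifim=sesugrid, groket=-4235/712, reci=tribroje_ox, vu=896, wucro=-892}


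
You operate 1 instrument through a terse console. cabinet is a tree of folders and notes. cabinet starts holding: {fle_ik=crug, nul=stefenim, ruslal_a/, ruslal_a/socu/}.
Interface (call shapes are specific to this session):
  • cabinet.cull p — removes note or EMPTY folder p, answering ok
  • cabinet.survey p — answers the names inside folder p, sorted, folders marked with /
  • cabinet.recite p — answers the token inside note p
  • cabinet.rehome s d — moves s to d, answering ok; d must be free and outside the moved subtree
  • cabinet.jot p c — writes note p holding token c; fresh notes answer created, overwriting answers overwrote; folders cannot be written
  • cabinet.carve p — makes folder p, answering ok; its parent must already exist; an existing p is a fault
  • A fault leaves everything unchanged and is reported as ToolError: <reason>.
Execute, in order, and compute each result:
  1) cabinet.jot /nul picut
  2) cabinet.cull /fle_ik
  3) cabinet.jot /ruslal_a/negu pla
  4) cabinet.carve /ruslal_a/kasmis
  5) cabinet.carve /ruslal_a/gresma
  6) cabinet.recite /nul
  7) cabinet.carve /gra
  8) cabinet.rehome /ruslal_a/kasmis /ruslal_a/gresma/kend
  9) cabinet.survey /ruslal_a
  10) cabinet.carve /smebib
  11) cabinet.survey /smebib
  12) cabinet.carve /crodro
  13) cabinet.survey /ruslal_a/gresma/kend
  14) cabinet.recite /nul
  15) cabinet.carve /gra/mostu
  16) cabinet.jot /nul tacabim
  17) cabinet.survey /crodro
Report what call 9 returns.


Answer: [gresma/, negu, socu/]

Derivation:
==> cabinet.jot(p→/nul, c→picut)
<== overwrote
==> cabinet.cull(p→/fle_ik)
<== ok
==> cabinet.jot(p→/ruslal_a/negu, c→pla)
<== created
==> cabinet.carve(p→/ruslal_a/kasmis)
<== ok
==> cabinet.carve(p→/ruslal_a/gresma)
<== ok
==> cabinet.recite(p→/nul)
<== picut
==> cabinet.carve(p→/gra)
<== ok
==> cabinet.rehome(s→/ruslal_a/kasmis, d→/ruslal_a/gresma/kend)
<== ok
==> cabinet.survey(p→/ruslal_a)
<== [gresma/, negu, socu/]
==> cabinet.carve(p→/smebib)
<== ok
==> cabinet.survey(p→/smebib)
<== []
==> cabinet.carve(p→/crodro)
<== ok
==> cabinet.survey(p→/ruslal_a/gresma/kend)
<== []
==> cabinet.recite(p→/nul)
<== picut
==> cabinet.carve(p→/gra/mostu)
<== ok
==> cabinet.jot(p→/nul, c→tacabim)
<== overwrote
==> cabinet.survey(p→/crodro)
<== []


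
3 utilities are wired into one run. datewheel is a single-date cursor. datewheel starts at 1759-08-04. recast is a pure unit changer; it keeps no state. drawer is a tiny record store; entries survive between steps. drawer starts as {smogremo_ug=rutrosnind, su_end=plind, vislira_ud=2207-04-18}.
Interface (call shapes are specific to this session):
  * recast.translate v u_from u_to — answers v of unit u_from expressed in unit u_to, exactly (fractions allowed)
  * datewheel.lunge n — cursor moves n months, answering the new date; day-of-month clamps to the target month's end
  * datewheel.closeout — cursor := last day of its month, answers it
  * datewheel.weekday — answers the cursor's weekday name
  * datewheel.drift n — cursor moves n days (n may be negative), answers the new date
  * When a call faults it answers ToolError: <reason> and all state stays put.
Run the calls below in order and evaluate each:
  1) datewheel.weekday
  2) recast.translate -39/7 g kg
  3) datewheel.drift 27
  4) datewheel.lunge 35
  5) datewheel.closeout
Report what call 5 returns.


Answer: 1762-07-31

Derivation:
;; 1. datewheel.weekday() : Saturday
;; 2. recast.translate(v='-39/7', u_from='g', u_to='kg') : -39/7000
;; 3. datewheel.drift(n='27') : 1759-08-31
;; 4. datewheel.lunge(n='35') : 1762-07-31
;; 5. datewheel.closeout() : 1762-07-31


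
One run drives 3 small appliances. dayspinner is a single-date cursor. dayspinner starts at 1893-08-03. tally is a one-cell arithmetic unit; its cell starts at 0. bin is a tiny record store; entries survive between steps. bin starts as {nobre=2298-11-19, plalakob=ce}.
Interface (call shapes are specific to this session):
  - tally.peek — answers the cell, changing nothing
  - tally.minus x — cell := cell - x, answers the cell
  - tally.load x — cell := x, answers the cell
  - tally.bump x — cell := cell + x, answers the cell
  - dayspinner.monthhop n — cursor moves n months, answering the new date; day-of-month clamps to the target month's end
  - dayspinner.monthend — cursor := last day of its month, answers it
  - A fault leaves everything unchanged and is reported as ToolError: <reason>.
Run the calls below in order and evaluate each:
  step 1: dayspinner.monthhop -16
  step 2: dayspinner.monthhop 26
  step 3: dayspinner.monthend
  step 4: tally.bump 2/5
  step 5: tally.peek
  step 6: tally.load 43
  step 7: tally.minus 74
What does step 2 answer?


Answer: 1894-06-03

Derivation:
→ dayspinner.monthhop(n='-16')
← 1892-04-03
→ dayspinner.monthhop(n='26')
← 1894-06-03
→ dayspinner.monthend()
← 1894-06-30
→ tally.bump(x='2/5')
← 2/5
→ tally.peek()
← 2/5
→ tally.load(x='43')
← 43
→ tally.minus(x='74')
← -31


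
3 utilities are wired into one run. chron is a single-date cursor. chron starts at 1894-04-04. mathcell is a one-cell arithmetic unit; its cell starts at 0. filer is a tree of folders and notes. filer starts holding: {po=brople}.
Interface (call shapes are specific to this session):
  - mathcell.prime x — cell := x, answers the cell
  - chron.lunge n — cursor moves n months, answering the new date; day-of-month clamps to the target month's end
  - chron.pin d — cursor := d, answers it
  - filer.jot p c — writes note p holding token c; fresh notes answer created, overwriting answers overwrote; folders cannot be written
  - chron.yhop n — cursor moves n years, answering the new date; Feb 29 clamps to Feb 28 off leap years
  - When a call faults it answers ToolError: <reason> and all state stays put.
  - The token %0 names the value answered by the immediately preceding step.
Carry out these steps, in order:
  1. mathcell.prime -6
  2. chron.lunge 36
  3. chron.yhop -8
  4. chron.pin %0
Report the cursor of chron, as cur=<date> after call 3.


Answer: cur=1889-04-04

Derivation:
// 1. prime(x='-6') => -6
// 2. lunge(n='36') => 1897-04-04
// 3. yhop(n='-8') => 1889-04-04
// 4. pin(d='%0') => 1889-04-04


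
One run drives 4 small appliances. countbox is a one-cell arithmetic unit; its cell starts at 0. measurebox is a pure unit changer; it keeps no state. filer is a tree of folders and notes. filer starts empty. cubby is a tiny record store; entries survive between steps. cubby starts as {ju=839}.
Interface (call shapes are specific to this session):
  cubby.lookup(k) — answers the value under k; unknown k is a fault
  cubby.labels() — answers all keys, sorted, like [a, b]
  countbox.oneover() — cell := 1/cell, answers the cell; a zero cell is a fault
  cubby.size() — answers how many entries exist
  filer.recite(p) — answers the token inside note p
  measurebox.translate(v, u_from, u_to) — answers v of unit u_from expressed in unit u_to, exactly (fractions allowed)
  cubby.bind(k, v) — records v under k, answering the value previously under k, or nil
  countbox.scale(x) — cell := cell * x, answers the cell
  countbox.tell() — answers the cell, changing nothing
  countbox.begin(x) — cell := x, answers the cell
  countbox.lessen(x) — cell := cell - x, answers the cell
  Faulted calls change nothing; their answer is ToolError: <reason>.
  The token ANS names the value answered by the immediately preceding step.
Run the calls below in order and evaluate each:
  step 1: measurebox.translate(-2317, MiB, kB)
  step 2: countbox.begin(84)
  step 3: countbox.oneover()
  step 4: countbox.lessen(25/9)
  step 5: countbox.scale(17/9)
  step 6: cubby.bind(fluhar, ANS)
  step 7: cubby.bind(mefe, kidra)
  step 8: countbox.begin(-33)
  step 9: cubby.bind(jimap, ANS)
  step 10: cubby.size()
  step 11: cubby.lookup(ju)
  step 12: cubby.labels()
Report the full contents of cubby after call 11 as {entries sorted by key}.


;; translate(v→-2317, u_from→MiB, u_to→kB) => -303693824/125
;; begin(x→84) => 84
;; oneover() => 1/84
;; lessen(x→25/9) => -697/252
;; scale(x→17/9) => -11849/2268
;; bind(k→fluhar, v→ANS) => nil
;; bind(k→mefe, v→kidra) => nil
;; begin(x→-33) => -33
;; bind(k→jimap, v→ANS) => nil
;; size() => 4
;; lookup(k→ju) => 839
;; labels() => [fluhar, jimap, ju, mefe]

Answer: {fluhar=-11849/2268, jimap=-33, ju=839, mefe=kidra}


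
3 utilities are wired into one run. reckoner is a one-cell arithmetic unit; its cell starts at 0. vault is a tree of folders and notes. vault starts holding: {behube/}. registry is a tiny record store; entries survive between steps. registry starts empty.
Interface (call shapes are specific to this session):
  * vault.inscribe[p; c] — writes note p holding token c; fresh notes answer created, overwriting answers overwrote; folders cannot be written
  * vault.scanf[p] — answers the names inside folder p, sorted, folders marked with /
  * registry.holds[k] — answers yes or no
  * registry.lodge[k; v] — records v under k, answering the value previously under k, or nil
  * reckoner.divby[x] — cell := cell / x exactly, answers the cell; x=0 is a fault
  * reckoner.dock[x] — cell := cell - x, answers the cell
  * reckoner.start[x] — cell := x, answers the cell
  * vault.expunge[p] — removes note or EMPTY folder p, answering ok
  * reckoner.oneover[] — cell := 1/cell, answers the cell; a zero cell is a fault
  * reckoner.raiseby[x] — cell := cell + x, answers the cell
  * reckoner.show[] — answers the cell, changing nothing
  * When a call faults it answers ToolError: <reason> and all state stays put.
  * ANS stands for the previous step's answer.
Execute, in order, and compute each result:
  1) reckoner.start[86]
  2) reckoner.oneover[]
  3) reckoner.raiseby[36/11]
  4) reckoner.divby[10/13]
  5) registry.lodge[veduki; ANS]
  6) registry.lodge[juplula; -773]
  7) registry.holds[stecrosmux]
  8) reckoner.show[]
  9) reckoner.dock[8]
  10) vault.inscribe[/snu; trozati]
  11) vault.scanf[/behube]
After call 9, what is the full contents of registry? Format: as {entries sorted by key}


>> reckoner.start(x='86')
<< 86
>> reckoner.oneover()
<< 1/86
>> reckoner.raiseby(x='36/11')
<< 3107/946
>> reckoner.divby(x='10/13')
<< 40391/9460
>> registry.lodge(k='veduki', v='ANS')
<< nil
>> registry.lodge(k='juplula', v='-773')
<< nil
>> registry.holds(k='stecrosmux')
<< no
>> reckoner.show()
<< 40391/9460
>> reckoner.dock(x='8')
<< -35289/9460
>> vault.inscribe(p='/snu', c='trozati')
<< created
>> vault.scanf(p='/behube')
<< []

Answer: {juplula=-773, veduki=40391/9460}


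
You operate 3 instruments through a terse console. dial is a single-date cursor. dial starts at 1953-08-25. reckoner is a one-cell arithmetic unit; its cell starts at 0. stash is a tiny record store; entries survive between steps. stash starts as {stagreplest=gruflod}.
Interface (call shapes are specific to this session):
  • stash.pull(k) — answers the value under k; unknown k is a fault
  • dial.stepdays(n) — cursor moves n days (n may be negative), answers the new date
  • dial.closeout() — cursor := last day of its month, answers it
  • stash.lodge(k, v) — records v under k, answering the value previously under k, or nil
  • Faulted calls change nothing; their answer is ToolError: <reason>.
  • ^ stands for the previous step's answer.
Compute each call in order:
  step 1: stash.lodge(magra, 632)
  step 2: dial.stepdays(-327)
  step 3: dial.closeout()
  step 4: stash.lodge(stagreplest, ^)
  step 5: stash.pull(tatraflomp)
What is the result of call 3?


Answer: 1952-10-31

Derivation:
CALL stash.lodge[k: magra; v: 632]
RET  nil
CALL dial.stepdays[n: -327]
RET  1952-10-02
CALL dial.closeout[]
RET  1952-10-31
CALL stash.lodge[k: stagreplest; v: ^]
RET  gruflod
CALL stash.pull[k: tatraflomp]
RET  ToolError: no such key tatraflomp


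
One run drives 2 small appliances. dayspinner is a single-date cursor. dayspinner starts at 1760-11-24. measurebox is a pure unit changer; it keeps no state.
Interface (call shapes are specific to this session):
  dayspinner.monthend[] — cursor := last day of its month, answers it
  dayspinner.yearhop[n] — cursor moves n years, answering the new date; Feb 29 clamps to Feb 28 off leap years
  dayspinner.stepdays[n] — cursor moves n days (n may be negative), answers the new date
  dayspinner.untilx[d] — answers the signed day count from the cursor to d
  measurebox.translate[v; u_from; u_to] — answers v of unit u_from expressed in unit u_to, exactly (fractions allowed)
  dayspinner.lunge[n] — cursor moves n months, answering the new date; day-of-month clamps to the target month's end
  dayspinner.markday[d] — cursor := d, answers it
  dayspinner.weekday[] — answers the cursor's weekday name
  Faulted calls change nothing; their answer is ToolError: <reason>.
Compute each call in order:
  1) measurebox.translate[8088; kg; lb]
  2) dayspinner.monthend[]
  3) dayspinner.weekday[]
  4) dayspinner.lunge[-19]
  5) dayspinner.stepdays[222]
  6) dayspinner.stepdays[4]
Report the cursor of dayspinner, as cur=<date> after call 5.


// 1. translate(v='8088', u_from='kg', u_to='lb') : 808800000000/45359237
// 2. monthend() : 1760-11-30
// 3. weekday() : Sunday
// 4. lunge(n='-19') : 1759-04-30
// 5. stepdays(n='222') : 1759-12-08
// 6. stepdays(n='4') : 1759-12-12

Answer: cur=1759-12-08


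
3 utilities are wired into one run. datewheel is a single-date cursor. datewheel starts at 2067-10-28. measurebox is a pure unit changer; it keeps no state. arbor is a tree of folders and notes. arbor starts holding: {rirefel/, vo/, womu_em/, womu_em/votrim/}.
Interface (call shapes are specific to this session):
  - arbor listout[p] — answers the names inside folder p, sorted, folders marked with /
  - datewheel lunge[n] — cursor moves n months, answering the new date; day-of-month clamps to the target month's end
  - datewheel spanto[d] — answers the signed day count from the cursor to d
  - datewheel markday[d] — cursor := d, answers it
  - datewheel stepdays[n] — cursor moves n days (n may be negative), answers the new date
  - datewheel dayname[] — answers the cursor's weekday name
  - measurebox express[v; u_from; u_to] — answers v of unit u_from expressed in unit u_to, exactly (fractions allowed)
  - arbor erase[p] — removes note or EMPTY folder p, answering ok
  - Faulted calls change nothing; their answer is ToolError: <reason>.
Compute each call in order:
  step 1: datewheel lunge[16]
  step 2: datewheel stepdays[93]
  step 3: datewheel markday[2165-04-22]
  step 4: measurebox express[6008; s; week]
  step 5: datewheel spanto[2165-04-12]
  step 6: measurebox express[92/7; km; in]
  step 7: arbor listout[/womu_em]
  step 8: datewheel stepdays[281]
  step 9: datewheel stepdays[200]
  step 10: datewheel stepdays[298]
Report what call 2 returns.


Answer: 2069-06-01

Derivation:
// 1. datewheel lunge(n: 16) == 2069-02-28
// 2. datewheel stepdays(n: 93) == 2069-06-01
// 3. datewheel markday(d: 2165-04-22) == 2165-04-22
// 4. measurebox express(v: 6008, u_from: s, u_to: week) == 751/75600
// 5. datewheel spanto(d: 2165-04-12) == -10
// 6. measurebox express(v: 92/7, u_from: km, u_to: in) == 460000000/889
// 7. arbor listout(p: /womu_em) == [votrim/]
// 8. datewheel stepdays(n: 281) == 2166-01-28
// 9. datewheel stepdays(n: 200) == 2166-08-16
// 10. datewheel stepdays(n: 298) == 2167-06-10


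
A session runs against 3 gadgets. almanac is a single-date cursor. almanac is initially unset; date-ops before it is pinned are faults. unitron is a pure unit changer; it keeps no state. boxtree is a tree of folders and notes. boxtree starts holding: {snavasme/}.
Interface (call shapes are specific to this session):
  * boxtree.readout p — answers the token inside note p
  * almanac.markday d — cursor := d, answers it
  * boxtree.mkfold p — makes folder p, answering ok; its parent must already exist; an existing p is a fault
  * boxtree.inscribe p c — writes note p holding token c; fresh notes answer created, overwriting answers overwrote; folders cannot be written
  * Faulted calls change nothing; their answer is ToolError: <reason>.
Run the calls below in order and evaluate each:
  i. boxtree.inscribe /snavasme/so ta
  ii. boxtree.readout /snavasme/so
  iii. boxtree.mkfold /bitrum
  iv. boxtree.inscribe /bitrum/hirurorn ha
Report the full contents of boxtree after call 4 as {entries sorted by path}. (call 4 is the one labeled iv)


Step: inscribe[p=/snavasme/so; c=ta]
Result: created
Step: readout[p=/snavasme/so]
Result: ta
Step: mkfold[p=/bitrum]
Result: ok
Step: inscribe[p=/bitrum/hirurorn; c=ha]
Result: created

Answer: {bitrum/, bitrum/hirurorn=ha, snavasme/, snavasme/so=ta}


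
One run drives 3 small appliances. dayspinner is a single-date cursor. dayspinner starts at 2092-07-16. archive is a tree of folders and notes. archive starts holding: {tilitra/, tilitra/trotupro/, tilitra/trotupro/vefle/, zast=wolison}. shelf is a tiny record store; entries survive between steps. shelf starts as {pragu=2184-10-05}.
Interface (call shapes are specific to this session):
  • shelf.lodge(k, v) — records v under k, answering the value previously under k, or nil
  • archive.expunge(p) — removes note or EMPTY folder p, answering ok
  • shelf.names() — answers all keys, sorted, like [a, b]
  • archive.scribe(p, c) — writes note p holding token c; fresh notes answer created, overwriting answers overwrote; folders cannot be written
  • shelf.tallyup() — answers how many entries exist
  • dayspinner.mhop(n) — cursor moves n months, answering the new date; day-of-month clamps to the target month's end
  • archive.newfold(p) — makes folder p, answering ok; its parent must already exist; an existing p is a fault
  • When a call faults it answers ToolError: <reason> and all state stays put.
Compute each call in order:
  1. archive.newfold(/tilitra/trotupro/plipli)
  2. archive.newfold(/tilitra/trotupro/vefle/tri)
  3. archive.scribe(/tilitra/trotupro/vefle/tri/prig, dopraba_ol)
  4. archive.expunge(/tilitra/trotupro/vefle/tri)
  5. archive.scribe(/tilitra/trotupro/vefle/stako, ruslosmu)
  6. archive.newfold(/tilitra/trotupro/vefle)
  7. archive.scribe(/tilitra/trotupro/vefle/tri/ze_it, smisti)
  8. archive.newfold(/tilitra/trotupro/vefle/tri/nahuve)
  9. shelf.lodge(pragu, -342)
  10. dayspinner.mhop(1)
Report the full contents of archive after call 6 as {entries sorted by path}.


Do: newfold[p: /tilitra/trotupro/plipli]
See: ok
Do: newfold[p: /tilitra/trotupro/vefle/tri]
See: ok
Do: scribe[p: /tilitra/trotupro/vefle/tri/prig; c: dopraba_ol]
See: created
Do: expunge[p: /tilitra/trotupro/vefle/tri]
See: ToolError: not empty
Do: scribe[p: /tilitra/trotupro/vefle/stako; c: ruslosmu]
See: created
Do: newfold[p: /tilitra/trotupro/vefle]
See: ToolError: exists
Do: scribe[p: /tilitra/trotupro/vefle/tri/ze_it; c: smisti]
See: created
Do: newfold[p: /tilitra/trotupro/vefle/tri/nahuve]
See: ok
Do: lodge[k: pragu; v: -342]
See: 2184-10-05
Do: mhop[n: 1]
See: 2092-08-16

Answer: {tilitra/, tilitra/trotupro/, tilitra/trotupro/plipli/, tilitra/trotupro/vefle/, tilitra/trotupro/vefle/stako=ruslosmu, tilitra/trotupro/vefle/tri/, tilitra/trotupro/vefle/tri/prig=dopraba_ol, zast=wolison}


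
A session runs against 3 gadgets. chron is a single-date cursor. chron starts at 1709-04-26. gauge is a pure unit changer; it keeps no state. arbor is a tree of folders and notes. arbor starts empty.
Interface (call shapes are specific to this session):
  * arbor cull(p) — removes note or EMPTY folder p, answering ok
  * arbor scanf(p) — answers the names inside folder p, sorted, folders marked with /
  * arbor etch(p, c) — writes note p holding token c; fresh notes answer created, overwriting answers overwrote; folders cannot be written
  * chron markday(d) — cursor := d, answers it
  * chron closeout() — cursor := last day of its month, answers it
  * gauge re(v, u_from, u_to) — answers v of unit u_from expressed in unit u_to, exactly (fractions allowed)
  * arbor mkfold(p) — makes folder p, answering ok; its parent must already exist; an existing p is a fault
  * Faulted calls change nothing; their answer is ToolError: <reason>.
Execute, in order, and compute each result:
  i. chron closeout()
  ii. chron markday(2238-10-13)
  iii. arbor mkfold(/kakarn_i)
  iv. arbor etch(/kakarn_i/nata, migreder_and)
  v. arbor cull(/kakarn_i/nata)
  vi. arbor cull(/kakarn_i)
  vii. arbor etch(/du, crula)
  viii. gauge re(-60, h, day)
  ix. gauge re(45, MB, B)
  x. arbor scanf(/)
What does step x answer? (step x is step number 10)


Answer: [du]

Derivation:
>>> chron closeout
:: 1709-04-30
>>> chron markday d→2238-10-13
:: 2238-10-13
>>> arbor mkfold p→/kakarn_i
:: ok
>>> arbor etch p→/kakarn_i/nata c→migreder_and
:: created
>>> arbor cull p→/kakarn_i/nata
:: ok
>>> arbor cull p→/kakarn_i
:: ok
>>> arbor etch p→/du c→crula
:: created
>>> gauge re v→-60 u_from→h u_to→day
:: -5/2
>>> gauge re v→45 u_from→MB u_to→B
:: 45000000
>>> arbor scanf p→/
:: [du]


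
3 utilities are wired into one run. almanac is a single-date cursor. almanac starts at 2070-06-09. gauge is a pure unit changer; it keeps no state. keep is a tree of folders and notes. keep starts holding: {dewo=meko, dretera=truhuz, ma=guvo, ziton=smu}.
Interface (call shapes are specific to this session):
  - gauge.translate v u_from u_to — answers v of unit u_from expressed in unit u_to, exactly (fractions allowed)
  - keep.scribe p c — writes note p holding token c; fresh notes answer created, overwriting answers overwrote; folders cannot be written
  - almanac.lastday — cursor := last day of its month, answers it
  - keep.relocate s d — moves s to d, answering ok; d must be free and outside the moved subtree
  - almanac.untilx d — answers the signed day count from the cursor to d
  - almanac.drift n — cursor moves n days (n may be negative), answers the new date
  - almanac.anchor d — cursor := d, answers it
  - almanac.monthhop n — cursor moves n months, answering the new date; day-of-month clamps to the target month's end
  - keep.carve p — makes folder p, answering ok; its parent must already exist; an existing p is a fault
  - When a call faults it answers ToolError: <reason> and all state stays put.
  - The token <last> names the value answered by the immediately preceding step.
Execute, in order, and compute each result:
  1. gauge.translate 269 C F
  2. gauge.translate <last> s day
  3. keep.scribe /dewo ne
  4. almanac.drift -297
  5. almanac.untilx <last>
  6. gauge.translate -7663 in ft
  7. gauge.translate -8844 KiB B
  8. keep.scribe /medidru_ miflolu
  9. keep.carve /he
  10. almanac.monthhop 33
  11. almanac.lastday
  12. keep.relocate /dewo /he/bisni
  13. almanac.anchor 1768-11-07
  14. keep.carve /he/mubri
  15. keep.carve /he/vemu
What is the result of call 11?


;; 1. gauge.translate(v→269, u_from→C, u_to→F) -> 2581/5
;; 2. gauge.translate(v→<last>, u_from→s, u_to→day) -> 2581/432000
;; 3. keep.scribe(p→/dewo, c→ne) -> overwrote
;; 4. almanac.drift(n→-297) -> 2069-08-16
;; 5. almanac.untilx(d→<last>) -> 0
;; 6. gauge.translate(v→-7663, u_from→in, u_to→ft) -> -7663/12
;; 7. gauge.translate(v→-8844, u_from→KiB, u_to→B) -> -9056256
;; 8. keep.scribe(p→/medidru_, c→miflolu) -> created
;; 9. keep.carve(p→/he) -> ok
;; 10. almanac.monthhop(n→33) -> 2072-05-16
;; 11. almanac.lastday() -> 2072-05-31
;; 12. keep.relocate(s→/dewo, d→/he/bisni) -> ok
;; 13. almanac.anchor(d→1768-11-07) -> 1768-11-07
;; 14. keep.carve(p→/he/mubri) -> ok
;; 15. keep.carve(p→/he/vemu) -> ok

Answer: 2072-05-31


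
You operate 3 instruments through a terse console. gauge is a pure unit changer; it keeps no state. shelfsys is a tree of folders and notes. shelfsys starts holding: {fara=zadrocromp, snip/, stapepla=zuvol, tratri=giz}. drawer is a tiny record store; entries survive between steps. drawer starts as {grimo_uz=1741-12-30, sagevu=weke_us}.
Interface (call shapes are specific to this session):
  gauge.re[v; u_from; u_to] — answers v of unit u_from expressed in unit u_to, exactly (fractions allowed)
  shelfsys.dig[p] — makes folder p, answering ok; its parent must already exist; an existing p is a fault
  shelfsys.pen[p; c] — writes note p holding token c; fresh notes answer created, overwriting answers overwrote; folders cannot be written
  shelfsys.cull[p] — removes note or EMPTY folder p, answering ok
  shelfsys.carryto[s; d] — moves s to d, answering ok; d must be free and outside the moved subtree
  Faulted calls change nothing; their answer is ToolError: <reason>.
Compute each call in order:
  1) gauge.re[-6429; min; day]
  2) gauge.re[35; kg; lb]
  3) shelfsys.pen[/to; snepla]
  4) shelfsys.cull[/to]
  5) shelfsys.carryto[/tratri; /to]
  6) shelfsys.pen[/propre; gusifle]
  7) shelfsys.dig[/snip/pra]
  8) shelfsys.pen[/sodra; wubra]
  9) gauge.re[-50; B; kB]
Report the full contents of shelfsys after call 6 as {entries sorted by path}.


Answer: {fara=zadrocromp, propre=gusifle, snip/, stapepla=zuvol, to=giz}

Derivation:
-> gauge.re(v: -6429, u_from: min, u_to: day)
<- -2143/480
-> gauge.re(v: 35, u_from: kg, u_to: lb)
<- 500000000/6479891
-> shelfsys.pen(p: /to, c: snepla)
<- created
-> shelfsys.cull(p: /to)
<- ok
-> shelfsys.carryto(s: /tratri, d: /to)
<- ok
-> shelfsys.pen(p: /propre, c: gusifle)
<- created
-> shelfsys.dig(p: /snip/pra)
<- ok
-> shelfsys.pen(p: /sodra, c: wubra)
<- created
-> gauge.re(v: -50, u_from: B, u_to: kB)
<- -1/20


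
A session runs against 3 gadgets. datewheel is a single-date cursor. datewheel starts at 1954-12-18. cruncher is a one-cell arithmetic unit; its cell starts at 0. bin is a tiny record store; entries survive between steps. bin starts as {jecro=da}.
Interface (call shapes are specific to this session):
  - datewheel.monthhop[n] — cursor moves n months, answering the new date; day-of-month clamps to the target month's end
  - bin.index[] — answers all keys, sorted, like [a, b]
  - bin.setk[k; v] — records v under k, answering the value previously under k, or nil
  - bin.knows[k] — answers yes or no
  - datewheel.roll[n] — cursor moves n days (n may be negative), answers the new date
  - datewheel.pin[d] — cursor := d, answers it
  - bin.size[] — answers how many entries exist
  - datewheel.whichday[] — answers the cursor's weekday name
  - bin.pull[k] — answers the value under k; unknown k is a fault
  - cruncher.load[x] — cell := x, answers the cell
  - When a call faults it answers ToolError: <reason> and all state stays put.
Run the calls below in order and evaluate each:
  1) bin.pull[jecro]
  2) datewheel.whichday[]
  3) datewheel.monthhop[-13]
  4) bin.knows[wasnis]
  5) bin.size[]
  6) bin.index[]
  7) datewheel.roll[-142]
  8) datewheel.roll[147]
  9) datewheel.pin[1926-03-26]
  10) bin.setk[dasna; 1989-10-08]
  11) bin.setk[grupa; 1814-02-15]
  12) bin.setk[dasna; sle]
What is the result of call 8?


-- bin.pull(jecro) == da
-- datewheel.whichday() == Saturday
-- datewheel.monthhop(-13) == 1953-11-18
-- bin.knows(wasnis) == no
-- bin.size() == 1
-- bin.index() == [jecro]
-- datewheel.roll(-142) == 1953-06-29
-- datewheel.roll(147) == 1953-11-23
-- datewheel.pin(1926-03-26) == 1926-03-26
-- bin.setk(dasna, 1989-10-08) == nil
-- bin.setk(grupa, 1814-02-15) == nil
-- bin.setk(dasna, sle) == 1989-10-08

Answer: 1953-11-23


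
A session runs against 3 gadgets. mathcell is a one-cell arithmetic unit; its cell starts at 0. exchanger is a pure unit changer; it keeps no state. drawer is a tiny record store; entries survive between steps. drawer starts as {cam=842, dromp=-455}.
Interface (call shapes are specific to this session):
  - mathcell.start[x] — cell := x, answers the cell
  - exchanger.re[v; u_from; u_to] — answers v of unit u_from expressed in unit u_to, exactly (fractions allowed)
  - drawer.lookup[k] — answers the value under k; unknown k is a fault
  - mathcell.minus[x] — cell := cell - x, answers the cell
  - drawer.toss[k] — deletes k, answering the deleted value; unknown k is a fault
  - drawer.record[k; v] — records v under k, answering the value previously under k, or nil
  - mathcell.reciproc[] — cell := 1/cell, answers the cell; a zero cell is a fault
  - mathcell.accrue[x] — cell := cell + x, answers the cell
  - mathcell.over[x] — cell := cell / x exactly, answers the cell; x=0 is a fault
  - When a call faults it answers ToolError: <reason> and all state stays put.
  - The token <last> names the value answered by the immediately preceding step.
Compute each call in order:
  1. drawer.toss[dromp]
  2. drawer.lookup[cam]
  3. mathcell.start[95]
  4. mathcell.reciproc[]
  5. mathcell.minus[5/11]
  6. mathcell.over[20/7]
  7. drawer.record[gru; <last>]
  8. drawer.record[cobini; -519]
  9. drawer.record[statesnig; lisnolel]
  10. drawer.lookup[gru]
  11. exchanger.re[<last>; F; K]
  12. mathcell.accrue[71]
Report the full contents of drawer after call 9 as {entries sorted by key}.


·→ toss(k→dromp)
·← -455
·→ lookup(k→cam)
·← 842
·→ start(x→95)
·← 95
·→ reciproc()
·← 1/95
·→ minus(x→5/11)
·← -464/1045
·→ over(x→20/7)
·← -812/5225
·→ record(k→gru, v→<last>)
·← nil
·→ record(k→cobini, v→-519)
·← nil
·→ record(k→statesnig, v→lisnolel)
·← nil
·→ lookup(k→gru)
·← -812/5225
·→ re(v→<last>, u_from→F, u_to→K)
·← 213419/836
·→ accrue(x→71)
·← 370163/5225

Answer: {cam=842, cobini=-519, gru=-812/5225, statesnig=lisnolel}


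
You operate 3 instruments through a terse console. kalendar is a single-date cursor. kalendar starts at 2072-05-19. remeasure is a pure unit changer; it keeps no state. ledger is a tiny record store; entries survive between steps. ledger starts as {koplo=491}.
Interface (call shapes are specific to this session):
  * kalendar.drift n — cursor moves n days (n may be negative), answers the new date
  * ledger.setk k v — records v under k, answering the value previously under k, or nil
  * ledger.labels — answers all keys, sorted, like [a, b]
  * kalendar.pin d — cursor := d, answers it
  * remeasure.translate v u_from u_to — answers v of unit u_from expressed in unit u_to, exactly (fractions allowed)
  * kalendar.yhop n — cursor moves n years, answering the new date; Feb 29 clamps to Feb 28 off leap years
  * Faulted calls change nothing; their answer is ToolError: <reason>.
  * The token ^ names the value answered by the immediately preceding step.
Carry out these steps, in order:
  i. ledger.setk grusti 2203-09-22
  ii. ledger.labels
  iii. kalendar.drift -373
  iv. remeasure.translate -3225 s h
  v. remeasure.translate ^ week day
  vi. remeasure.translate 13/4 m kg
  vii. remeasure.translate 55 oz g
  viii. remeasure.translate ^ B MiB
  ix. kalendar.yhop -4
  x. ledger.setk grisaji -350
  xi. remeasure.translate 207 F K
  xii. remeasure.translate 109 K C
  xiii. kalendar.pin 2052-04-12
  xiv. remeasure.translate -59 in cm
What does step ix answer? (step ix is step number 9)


Answer: 2067-05-12

Derivation:
I try ledger.setk with k='grusti', v='2203-09-22', and observe nil.
I run ledger.labels(), — result: [grusti, koplo].
I try kalendar.drift with n='-373', giving 2071-05-12.
I invoke remeasure.translate with v='-3225', u_from='s', u_to='h', giving -43/48.
Calling remeasure.translate with v='^', u_from='week', u_to='day', yielding -301/48.
Calling remeasure.translate with v='13/4', u_from='m', u_to='kg', and observe ToolError: incompatible units.
Calling remeasure.translate with v='55', u_from='oz', u_to='g', → 498951607/320000.
I try remeasure.translate with v='^', u_from='B', u_to='MiB', yielding 498951607/335544320000.
I run kalendar.yhop with n='-4', which returns 2067-05-12.
I run ledger.setk with k='grisaji', v='-350', and observe nil.
Calling remeasure.translate with v='207', u_from='F', u_to='K', → 66667/180.
I run remeasure.translate with v='109', u_from='K', u_to='C', → -3283/20.
I invoke kalendar.pin with d='2052-04-12', → 2052-04-12.
Using remeasure.translate with v='-59', u_from='in', u_to='cm', and observe -7493/50.
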